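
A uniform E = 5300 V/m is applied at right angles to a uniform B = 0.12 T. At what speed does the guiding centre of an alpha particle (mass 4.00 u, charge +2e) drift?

The steady drift has the magnetic force balancing the electric force, so v_d = E/B.
v_d = 5300/0.12 = 4.4×10⁴ m/s.

v_d ≈ 4.4×10⁴ m/s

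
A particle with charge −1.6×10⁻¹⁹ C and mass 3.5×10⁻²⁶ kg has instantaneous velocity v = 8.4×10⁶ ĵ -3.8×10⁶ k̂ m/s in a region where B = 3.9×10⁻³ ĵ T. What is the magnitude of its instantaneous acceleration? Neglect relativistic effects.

|a| ≈ 6.77×10¹⁰ m/s²

v×B = (1.48×10⁴, 0, 0) N/C.
F = q v×B = (−1.6×10⁻¹⁹ C)·(1.48×10⁴, 0, 0) = (-2.37×10⁻¹⁵, 0, 0) N.
|a| = |F|/m = 2.371×10⁻¹⁵/3.5×10⁻²⁶ ≈ 6.77×10¹⁰ m/s².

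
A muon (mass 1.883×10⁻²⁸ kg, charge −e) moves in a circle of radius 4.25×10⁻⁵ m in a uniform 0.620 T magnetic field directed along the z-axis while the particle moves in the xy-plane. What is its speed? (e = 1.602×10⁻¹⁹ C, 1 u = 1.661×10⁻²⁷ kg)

v ≈ 2.24×10⁴ m/s

From |q|vB = mv²/r, v = |q|Br/m.
v = (1.602×10⁻¹⁹)(0.620)(4.25×10⁻⁵)/1.883×10⁻²⁸ ≈ 2.24×10⁴ m/s.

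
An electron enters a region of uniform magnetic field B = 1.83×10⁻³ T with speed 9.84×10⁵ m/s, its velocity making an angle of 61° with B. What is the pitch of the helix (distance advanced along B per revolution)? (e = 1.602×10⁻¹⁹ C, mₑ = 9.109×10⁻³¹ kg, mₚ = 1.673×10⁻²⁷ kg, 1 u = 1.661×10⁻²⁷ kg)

p ≈ 9.31×10⁻³ m

v∥ = v cosθ = 9.84×10⁵·cos61° ≈ 4.771×10⁵ m/s.
T = 2πm/(|q|B) = 2π(9.109×10⁻³¹)/((1.602×10⁻¹⁹)(1.83×10⁻³)) ≈ 1.952×10⁻⁸ s.
pitch = v∥ T = (4.771×10⁵)(1.952×10⁻⁸) ≈ 9.31×10⁻³ m.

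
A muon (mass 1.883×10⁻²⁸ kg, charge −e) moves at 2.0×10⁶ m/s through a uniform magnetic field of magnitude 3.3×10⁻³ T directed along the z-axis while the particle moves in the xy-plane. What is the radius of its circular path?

The magnetic force provides the centripetal force: |q|vB = mv²/r.
r = mv/(|q|B) = (1.883×10⁻²⁸)(2.0×10⁶)/((1.602×10⁻¹⁹)(3.3×10⁻³)) ≈ 0.71 m.

r ≈ 0.71 m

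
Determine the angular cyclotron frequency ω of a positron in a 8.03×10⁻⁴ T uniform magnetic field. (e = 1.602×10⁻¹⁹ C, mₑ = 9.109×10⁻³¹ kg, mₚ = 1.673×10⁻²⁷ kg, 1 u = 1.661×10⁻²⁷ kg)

ω = |q|B/m.
ω = (1.602×10⁻¹⁹)(8.03×10⁻⁴)/9.109×10⁻³¹ ≈ 1.41×10⁸ rad/s.

ω ≈ 1.41×10⁸ rad/s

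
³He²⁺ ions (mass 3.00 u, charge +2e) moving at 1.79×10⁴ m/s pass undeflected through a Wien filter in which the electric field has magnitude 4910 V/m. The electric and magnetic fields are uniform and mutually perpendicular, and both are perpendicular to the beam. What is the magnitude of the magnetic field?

B = 0.274 T

Balance of forces in the selector: qE = qvB ⇒ B = E/v.
B = 4910/1.79×10⁴ = 0.274 T.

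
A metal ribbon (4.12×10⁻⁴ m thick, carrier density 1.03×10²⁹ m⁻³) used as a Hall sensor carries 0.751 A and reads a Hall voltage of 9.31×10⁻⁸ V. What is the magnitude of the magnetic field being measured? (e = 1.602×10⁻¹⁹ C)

From V_H = IB/(n e t), B = V_H n e t / I.
B = (9.31×10⁻⁸)(1.03×10²⁹)(1.602×10⁻¹⁹)(4.12×10⁻⁴)/0.751 ≈ 0.843 T.

B ≈ 0.843 T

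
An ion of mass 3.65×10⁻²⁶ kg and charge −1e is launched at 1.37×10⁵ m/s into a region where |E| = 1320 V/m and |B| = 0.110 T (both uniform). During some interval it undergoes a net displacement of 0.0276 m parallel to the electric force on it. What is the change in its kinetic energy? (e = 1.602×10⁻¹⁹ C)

The magnetic force is always ⟂ v and does no work; only the electric force changes KE.
ΔKE = F_E · d = |q|E d = (1.602×10⁻¹⁹)(1320)(0.0276) ≈ 5.84×10⁻¹⁸ J.

ΔKE ≈ 5.84×10⁻¹⁸ J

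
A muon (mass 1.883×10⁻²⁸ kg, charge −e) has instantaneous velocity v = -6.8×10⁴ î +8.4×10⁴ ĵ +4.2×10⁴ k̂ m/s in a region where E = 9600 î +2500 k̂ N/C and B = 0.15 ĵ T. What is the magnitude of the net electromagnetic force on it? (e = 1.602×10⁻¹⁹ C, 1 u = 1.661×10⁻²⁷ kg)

v×B = (-6300, 0, -1.02×10⁴) N/C.
E + v×B = (3300, 0, -7700) N/C.
F = q(E + v×B) = (−1.602×10⁻¹⁹ C)·(3300, 0, -7700) = (-5.29×10⁻¹⁶, 0, 1.23×10⁻¹⁵) N.
|F| = 1.34×10⁻¹⁵ N.

|F| ≈ 1.34×10⁻¹⁵ N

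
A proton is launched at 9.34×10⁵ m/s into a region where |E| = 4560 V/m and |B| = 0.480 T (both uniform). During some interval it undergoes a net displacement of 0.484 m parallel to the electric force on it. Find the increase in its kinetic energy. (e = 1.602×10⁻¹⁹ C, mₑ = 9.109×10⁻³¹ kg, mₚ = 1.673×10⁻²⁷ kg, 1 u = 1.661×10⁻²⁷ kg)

ΔKE ≈ 3.54×10⁻¹⁶ J

The magnetic force is always ⟂ v and does no work; only the electric force changes KE.
ΔKE = F_E · d = |q|E d = (1.602×10⁻¹⁹)(4560)(0.484) ≈ 3.54×10⁻¹⁶ J.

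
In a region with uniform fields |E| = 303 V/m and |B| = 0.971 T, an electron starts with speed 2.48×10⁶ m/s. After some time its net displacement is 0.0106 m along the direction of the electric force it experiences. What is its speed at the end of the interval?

v_f ≈ 2.70×10⁶ m/s

B does no work; ΔKE = |q|E d.
½mv_f² = ½mv₀² + |q|Ed = ½(9.109×10⁻³¹)(2.48×10⁶)² + (1.602×10⁻¹⁹)(303)(0.0106) ≈ 2.801×10⁻¹⁸ J + 5.145×10⁻¹⁹ J ≈ 3.316×10⁻¹⁸ J.
v_f = √(2·3.316×10⁻¹⁸/9.109×10⁻³¹) ≈ 2.70×10⁶ m/s.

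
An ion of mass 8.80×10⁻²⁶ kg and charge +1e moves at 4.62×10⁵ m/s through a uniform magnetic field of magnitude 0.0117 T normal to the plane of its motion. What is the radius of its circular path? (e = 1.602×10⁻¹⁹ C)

The magnetic force provides the centripetal force: |q|vB = mv²/r.
r = mv/(|q|B) = (8.80×10⁻²⁶)(4.62×10⁵)/((1.602×10⁻¹⁹)(0.0117)) ≈ 21.7 m.

r ≈ 21.7 m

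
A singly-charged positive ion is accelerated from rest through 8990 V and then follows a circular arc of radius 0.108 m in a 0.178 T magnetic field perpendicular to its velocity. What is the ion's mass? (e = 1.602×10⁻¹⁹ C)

m ≈ 3.29×10⁻²⁷ kg

Combine |q|V = ½mv² and r = mv/(|q|B): eliminate v to get m = qB²r²/(2V).
m = (1.602×10⁻¹⁹)(0.178)²(0.108)²/(2·8990) ≈ 3.29×10⁻²⁷ kg.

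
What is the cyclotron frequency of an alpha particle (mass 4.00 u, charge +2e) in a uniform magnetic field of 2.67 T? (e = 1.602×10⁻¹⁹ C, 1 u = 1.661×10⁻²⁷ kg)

f ≈ 2.05×10⁷ Hz

f = |q|B/(2πm).
f = (3.204×10⁻¹⁹)(2.67)/(2π·6.644×10⁻²⁷) ≈ 2.05×10⁷ Hz.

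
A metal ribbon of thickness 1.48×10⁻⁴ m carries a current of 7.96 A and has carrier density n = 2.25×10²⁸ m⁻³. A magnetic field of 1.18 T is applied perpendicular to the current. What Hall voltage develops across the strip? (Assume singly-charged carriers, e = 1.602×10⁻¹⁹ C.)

V_H = IB/(n e t).
V_H = (7.96)(1.18)/((2.25×10²⁸)(1.602×10⁻¹⁹)(1.48×10⁻⁴)) ≈ 1.76×10⁻⁵ V.

V_H ≈ 1.76×10⁻⁵ V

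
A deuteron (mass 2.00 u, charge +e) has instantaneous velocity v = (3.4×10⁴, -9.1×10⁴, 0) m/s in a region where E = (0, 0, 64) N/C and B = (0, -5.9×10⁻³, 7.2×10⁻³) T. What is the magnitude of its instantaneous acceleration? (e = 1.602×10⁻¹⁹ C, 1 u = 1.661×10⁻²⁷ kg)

v×B = (-655, -245, -201) N/C.
E + v×B = (-655, -245, -137) N/C.
F = q(E + v×B) = (1.602×10⁻¹⁹ C)·(-655, -245, -137) = (-1.05×10⁻¹⁶, -3.92×10⁻¹⁷, -2.19×10⁻¹⁷) N.
|a| = |F|/m = 1.142×10⁻¹⁶/3.322×10⁻²⁷ ≈ 3.44×10¹⁰ m/s².

|a| ≈ 3.44×10¹⁰ m/s²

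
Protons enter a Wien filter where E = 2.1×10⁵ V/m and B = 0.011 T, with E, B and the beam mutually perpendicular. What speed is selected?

v = 1.9×10⁷ m/s

For undeflected motion the electric and magnetic forces balance: qE = qvB.
v = E/B = 2.1×10⁵/0.011 = 1.9×10⁷ m/s.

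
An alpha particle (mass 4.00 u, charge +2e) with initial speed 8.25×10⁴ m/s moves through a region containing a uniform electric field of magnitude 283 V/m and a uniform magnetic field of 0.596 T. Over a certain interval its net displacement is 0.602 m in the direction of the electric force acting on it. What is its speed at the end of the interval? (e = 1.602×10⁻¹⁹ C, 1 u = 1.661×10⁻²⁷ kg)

B does no work; ΔKE = |q|E d.
½mv_f² = ½mv₀² + |q|Ed = ½(6.644×10⁻²⁷)(8.25×10⁴)² + (3.204×10⁻¹⁹)(283)(0.602) ≈ 2.261×10⁻¹⁷ J + 5.459×10⁻¹⁷ J ≈ 7.720×10⁻¹⁷ J.
v_f = √(2·7.720×10⁻¹⁷/6.644×10⁻²⁷) ≈ 1.52×10⁵ m/s.

v_f ≈ 1.52×10⁵ m/s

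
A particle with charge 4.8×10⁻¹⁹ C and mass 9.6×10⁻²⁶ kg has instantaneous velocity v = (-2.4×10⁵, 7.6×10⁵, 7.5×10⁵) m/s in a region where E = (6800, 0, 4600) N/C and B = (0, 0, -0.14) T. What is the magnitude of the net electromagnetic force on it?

|F| ≈ 5.05×10⁻¹⁴ N

v×B = (-1.06×10⁵, -3.36×10⁴, 0) N/C.
E + v×B = (-9.96×10⁴, -3.36×10⁴, 4600) N/C.
F = q(E + v×B) = (4.8×10⁻¹⁹ C)·(-9.96×10⁴, -3.36×10⁴, 4600) = (-4.78×10⁻¹⁴, -1.61×10⁻¹⁴, 2.21×10⁻¹⁵) N.
|F| = 5.05×10⁻¹⁴ N.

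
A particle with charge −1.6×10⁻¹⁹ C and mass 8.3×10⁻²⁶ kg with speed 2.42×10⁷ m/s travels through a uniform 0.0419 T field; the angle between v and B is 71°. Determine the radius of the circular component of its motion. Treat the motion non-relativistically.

v⊥ = v sinθ = 2.42×10⁷·sin71° ≈ 2.288×10⁷ m/s.
r = m v⊥/(|q|B) = (8.3×10⁻²⁶)(2.288×10⁷)/((1.6×10⁻¹⁹)(0.0419)) ≈ 283 m.

r ≈ 283 m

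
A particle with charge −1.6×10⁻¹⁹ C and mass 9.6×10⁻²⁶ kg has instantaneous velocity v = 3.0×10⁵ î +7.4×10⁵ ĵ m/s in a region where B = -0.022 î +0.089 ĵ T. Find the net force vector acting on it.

v×B = (0, 0, 4.30×10⁴) N/C.
F = q v×B = (−1.6×10⁻¹⁹ C)·(0, 0, 4.30×10⁴) = (0, 0, -6.88×10⁻¹⁵) N.

F ≈ (0, 0, -6.88×10⁻¹⁵) N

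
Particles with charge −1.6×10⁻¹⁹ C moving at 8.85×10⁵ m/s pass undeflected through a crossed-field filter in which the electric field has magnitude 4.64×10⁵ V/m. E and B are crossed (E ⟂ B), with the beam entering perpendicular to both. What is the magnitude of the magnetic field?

B = 0.524 T

Balance of forces in the selector: qE = qvB ⇒ B = E/v.
B = 4.64×10⁵/8.85×10⁵ = 0.524 T.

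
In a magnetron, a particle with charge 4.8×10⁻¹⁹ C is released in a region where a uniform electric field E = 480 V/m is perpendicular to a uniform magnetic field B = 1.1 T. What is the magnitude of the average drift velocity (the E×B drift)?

v_d ≈ 440 m/s

The steady drift has the magnetic force balancing the electric force, so v_d = E/B.
v_d = 480/1.1 = 440 m/s.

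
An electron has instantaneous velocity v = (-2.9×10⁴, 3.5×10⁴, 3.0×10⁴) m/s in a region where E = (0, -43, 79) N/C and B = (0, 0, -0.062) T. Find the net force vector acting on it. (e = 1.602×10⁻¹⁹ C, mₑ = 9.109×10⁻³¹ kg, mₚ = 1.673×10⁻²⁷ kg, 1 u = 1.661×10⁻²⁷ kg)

F ≈ (3.48×10⁻¹⁶, 2.95×10⁻¹⁶, -1.27×10⁻¹⁷) N

v×B = (-2170, -1800, 0) N/C.
E + v×B = (-2170, -1840, 79.0) N/C.
F = q(E + v×B) = (−1.602×10⁻¹⁹ C)·(-2170, -1840, 79.0) = (3.48×10⁻¹⁶, 2.95×10⁻¹⁶, -1.27×10⁻¹⁷) N.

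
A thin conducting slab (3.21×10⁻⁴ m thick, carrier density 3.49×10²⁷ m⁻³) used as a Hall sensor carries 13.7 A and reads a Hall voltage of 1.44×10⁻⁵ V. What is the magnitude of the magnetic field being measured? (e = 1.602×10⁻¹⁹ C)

B ≈ 0.189 T

From V_H = IB/(n e t), B = V_H n e t / I.
B = (1.44×10⁻⁵)(3.49×10²⁷)(1.602×10⁻¹⁹)(3.21×10⁻⁴)/13.7 ≈ 0.189 T.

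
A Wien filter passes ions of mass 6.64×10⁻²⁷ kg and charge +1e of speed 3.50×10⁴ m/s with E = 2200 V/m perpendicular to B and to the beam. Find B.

Balance of forces in the selector: qE = qvB ⇒ B = E/v.
B = 2200/3.50×10⁴ = 0.0629 T.

B = 0.0629 T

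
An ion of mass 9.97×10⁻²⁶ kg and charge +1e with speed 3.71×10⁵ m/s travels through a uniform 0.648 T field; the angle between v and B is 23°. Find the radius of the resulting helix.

v⊥ = v sinθ = 3.71×10⁵·sin23° ≈ 1.450×10⁵ m/s.
r = m v⊥/(|q|B) = (9.97×10⁻²⁶)(1.450×10⁵)/((1.602×10⁻¹⁹)(0.648)) ≈ 0.139 m.

r ≈ 0.139 m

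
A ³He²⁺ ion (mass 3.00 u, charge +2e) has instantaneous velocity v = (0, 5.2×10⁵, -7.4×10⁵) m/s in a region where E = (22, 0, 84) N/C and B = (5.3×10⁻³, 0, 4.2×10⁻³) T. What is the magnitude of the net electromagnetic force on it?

v×B = (2180, -3920, -2760) N/C.
E + v×B = (2210, -3920, -2670) N/C.
F = q(E + v×B) = (3.204×10⁻¹⁹ C)·(2210, -3920, -2670) = (7.07×10⁻¹⁶, -1.26×10⁻¹⁵, -8.56×10⁻¹⁶) N.
|F| = 1.68×10⁻¹⁵ N.

|F| ≈ 1.68×10⁻¹⁵ N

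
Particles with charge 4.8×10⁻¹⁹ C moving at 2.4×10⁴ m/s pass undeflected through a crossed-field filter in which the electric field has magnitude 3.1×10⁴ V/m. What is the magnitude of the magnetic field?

B = 1.3 T

Balance of forces in the selector: qE = qvB ⇒ B = E/v.
B = 3.1×10⁴/2.4×10⁴ = 1.3 T.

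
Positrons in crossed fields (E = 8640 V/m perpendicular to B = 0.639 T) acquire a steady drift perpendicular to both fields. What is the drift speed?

v_d ≈ 1.35×10⁴ m/s

In crossed fields the guiding centre drifts at v_d = |E×B|/B² = E/B, independent of charge and mass.
v_d = 8640/0.639 = 1.35×10⁴ m/s.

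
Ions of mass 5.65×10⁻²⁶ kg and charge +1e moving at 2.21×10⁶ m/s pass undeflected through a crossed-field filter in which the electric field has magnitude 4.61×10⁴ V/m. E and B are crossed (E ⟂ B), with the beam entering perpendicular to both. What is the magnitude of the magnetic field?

B = 0.0209 T

Balance of forces in the selector: qE = qvB ⇒ B = E/v.
B = 4.61×10⁴/2.21×10⁶ = 0.0209 T.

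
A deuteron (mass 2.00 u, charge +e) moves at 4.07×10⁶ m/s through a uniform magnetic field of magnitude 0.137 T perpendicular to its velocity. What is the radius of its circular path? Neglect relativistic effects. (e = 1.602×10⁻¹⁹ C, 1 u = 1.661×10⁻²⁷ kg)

The magnetic force provides the centripetal force: |q|vB = mv²/r.
r = mv/(|q|B) = (3.322×10⁻²⁷)(4.07×10⁶)/((1.602×10⁻¹⁹)(0.137)) ≈ 0.616 m.

r ≈ 0.616 m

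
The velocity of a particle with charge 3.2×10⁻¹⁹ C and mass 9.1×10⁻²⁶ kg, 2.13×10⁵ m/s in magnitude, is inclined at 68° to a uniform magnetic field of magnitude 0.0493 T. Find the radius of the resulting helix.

v⊥ = v sinθ = 2.13×10⁵·sin68° ≈ 1.975×10⁵ m/s.
r = m v⊥/(|q|B) = (9.1×10⁻²⁶)(1.975×10⁵)/((3.2×10⁻¹⁹)(0.0493)) ≈ 1.14 m.

r ≈ 1.14 m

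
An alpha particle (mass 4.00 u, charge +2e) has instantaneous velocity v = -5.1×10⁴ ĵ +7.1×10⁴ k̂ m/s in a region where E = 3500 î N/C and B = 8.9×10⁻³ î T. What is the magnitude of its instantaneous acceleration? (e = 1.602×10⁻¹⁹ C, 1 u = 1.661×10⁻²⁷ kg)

|a| ≈ 1.73×10¹¹ m/s²

v×B = (0, 632, 454) N/C.
E + v×B = (3500, 632, 454) N/C.
F = q(E + v×B) = (3.204×10⁻¹⁹ C)·(3500, 632, 454) = (1.12×10⁻¹⁵, 2.02×10⁻¹⁶, 1.45×10⁻¹⁶) N.
|a| = |F|/m = 1.149×10⁻¹⁵/6.644×10⁻²⁷ ≈ 1.73×10¹¹ m/s².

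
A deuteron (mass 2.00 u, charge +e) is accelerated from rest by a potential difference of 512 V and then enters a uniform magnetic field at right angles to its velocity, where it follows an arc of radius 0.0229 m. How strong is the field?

B ≈ 0.201 T

v = √(2|q|V/m) = √(2·1.602×10⁻¹⁹·512/3.322×10⁻²⁷) ≈ 2.222×10⁵ m/s.
B = mv/(|q|r) = (3.322×10⁻²⁷)(2.222×10⁵)/((1.602×10⁻¹⁹)(0.0229)) ≈ 0.201 T.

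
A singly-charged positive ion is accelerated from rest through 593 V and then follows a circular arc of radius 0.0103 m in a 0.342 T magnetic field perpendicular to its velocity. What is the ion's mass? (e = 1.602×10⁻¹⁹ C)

m ≈ 1.68×10⁻²⁷ kg

Combine |q|V = ½mv² and r = mv/(|q|B): eliminate v to get m = qB²r²/(2V).
m = (1.602×10⁻¹⁹)(0.342)²(0.0103)²/(2·593) ≈ 1.68×10⁻²⁷ kg.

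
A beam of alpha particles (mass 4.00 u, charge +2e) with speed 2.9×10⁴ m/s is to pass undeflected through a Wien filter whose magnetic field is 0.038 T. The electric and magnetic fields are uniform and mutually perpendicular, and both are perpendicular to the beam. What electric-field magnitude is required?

E = 1100 V/m

For straight-line motion qE = qvB, so E = vB.
E = 2.9×10⁴ × 0.038 = 1100 V/m.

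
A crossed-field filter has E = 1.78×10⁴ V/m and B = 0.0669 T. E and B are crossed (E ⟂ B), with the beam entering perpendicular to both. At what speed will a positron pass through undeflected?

v = 2.66×10⁵ m/s

Straight-line motion ⇒ electric and magnetic forces cancel, so E = vB.
v = E/B = 1.78×10⁴/0.0669 = 2.66×10⁵ m/s.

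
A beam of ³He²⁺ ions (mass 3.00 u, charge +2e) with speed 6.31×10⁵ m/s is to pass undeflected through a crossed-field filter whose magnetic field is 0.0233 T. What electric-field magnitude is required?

E = 1.47×10⁴ V/m

For straight-line motion qE = qvB, so E = vB.
E = 6.31×10⁵ × 0.0233 = 1.47×10⁴ V/m.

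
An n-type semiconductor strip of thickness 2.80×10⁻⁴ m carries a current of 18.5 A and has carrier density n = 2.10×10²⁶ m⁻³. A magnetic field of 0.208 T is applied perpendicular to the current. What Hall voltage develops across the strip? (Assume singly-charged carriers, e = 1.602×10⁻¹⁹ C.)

V_H = IB/(n e t).
V_H = (18.5)(0.208)/((2.10×10²⁶)(1.602×10⁻¹⁹)(2.80×10⁻⁴)) ≈ 4.09×10⁻⁴ V.

V_H ≈ 4.09×10⁻⁴ V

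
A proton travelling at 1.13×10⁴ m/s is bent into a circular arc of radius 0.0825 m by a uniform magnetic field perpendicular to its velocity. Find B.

B ≈ 1.43×10⁻³ T

From |q|vB = mv²/r, B = mv/(|q|r).
B = (1.673×10⁻²⁷)(1.13×10⁴)/((1.602×10⁻¹⁹)(0.0825)) ≈ 1.43×10⁻³ T.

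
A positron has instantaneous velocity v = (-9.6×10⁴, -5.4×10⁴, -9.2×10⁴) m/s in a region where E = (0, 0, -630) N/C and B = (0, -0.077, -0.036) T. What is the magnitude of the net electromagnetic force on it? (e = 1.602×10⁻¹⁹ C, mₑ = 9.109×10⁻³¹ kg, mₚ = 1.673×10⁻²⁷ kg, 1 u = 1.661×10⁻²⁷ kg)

v×B = (-5140, -3460, 7390) N/C.
E + v×B = (-5140, -3460, 6760) N/C.
F = q(E + v×B) = (1.602×10⁻¹⁹ C)·(-5140, -3460, 6760) = (-8.23×10⁻¹⁶, -5.54×10⁻¹⁶, 1.08×10⁻¹⁵) N.
|F| = 1.47×10⁻¹⁵ N.

|F| ≈ 1.47×10⁻¹⁵ N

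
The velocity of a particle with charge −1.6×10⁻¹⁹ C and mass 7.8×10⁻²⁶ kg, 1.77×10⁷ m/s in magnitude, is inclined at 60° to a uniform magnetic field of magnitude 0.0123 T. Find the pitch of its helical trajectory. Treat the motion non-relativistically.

p ≈ 2200 m

v∥ = v cosθ = 1.77×10⁷·cos60° ≈ 8.850×10⁶ m/s.
T = 2πm/(|q|B) = 2π(7.8×10⁻²⁶)/((1.6×10⁻¹⁹)(0.0123)) ≈ 2.490×10⁻⁴ s.
pitch = v∥ T = (8.850×10⁶)(2.490×10⁻⁴) ≈ 2200 m.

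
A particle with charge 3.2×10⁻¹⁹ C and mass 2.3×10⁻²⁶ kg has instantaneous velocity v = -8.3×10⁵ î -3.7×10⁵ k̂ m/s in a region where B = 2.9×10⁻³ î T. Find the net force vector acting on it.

v×B = (0, -1070, 0) N/C.
F = q v×B = (3.2×10⁻¹⁹ C)·(0, -1070, 0) = (0, -3.43×10⁻¹⁶, 0) N.

F ≈ (0, -3.43×10⁻¹⁶, 0) N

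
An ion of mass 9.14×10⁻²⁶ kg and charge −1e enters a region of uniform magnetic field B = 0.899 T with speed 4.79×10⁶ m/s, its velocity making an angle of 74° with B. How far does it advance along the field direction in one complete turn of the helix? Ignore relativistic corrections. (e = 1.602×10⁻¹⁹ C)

v∥ = v cosθ = 4.79×10⁶·cos74° ≈ 1.320×10⁶ m/s.
T = 2πm/(|q|B) = 2π(9.14×10⁻²⁶)/((1.602×10⁻¹⁹)(0.899)) ≈ 3.988×10⁻⁶ s.
pitch = v∥ T = (1.320×10⁶)(3.988×10⁻⁶) ≈ 5.26 m.

p ≈ 5.26 m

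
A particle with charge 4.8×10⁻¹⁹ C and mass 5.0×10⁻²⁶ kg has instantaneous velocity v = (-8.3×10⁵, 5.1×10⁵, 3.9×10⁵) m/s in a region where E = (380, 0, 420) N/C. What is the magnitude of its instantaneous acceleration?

Only an electric field acts, so F = qE = (4.8×10⁻¹⁹ C)·(380, 0, 420) = (1.82×10⁻¹⁶, 0, 2.02×10⁻¹⁶) N.
|a| = |F|/m = 2.719×10⁻¹⁶/5.0×10⁻²⁶ ≈ 5.44×10⁹ m/s².

|a| ≈ 5.44×10⁹ m/s²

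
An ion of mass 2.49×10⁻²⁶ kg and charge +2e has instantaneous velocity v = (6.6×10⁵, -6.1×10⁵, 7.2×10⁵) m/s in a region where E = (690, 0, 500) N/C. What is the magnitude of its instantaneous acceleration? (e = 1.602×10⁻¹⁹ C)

|a| ≈ 1.10×10¹⁰ m/s²

Only an electric field acts, so F = qE = (3.204×10⁻¹⁹ C)·(690, 0, 500) = (2.21×10⁻¹⁶, 0, 1.60×10⁻¹⁶) N.
|a| = |F|/m = 2.730×10⁻¹⁶/2.49×10⁻²⁶ ≈ 1.10×10¹⁰ m/s².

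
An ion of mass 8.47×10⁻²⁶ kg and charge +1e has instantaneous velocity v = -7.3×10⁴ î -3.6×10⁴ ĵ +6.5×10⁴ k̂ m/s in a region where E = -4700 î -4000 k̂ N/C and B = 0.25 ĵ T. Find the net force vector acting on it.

F ≈ (-3.36×10⁻¹⁵, 0, -3.56×10⁻¹⁵) N

v×B = (-1.62×10⁴, 0, -1.82×10⁴) N/C.
E + v×B = (-2.10×10⁴, 0, -2.22×10⁴) N/C.
F = q(E + v×B) = (1.602×10⁻¹⁹ C)·(-2.10×10⁴, 0, -2.22×10⁴) = (-3.36×10⁻¹⁵, 0, -3.56×10⁻¹⁵) N.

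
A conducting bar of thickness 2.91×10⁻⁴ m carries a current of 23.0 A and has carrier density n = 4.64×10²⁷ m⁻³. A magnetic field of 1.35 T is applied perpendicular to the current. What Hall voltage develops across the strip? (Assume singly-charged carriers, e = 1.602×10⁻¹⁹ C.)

V_H ≈ 1.44×10⁻⁴ V

V_H = IB/(n e t).
V_H = (23.0)(1.35)/((4.64×10²⁷)(1.602×10⁻¹⁹)(2.91×10⁻⁴)) ≈ 1.44×10⁻⁴ V.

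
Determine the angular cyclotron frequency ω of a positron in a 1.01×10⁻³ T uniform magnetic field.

ω = |q|B/m.
ω = (1.602×10⁻¹⁹)(1.01×10⁻³)/9.109×10⁻³¹ ≈ 1.78×10⁸ rad/s.

ω ≈ 1.78×10⁸ rad/s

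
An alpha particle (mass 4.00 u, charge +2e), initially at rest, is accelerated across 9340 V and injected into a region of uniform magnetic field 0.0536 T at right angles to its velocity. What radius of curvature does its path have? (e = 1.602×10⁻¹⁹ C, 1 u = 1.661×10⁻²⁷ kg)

Acceleration: |q|V = ½mv² ⇒ v = √(2|q|V/m) = √(2·3.204×10⁻¹⁹·9340/6.644×10⁻²⁷) ≈ 9.491×10⁵ m/s.
In the field: r = mv/(|q|B) = (6.644×10⁻²⁷)(9.491×10⁵)/((3.204×10⁻¹⁹)(0.0536)) ≈ 0.367 m.

r ≈ 0.367 m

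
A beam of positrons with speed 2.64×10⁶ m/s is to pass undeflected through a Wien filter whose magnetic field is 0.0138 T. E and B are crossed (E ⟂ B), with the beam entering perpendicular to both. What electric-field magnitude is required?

E = 3.64×10⁴ V/m

For straight-line motion qE = qvB, so E = vB.
E = 2.64×10⁶ × 0.0138 = 3.64×10⁴ V/m.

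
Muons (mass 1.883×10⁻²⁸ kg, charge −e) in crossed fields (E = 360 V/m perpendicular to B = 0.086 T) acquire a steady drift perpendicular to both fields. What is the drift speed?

v_d ≈ 4200 m/s

In crossed fields the guiding centre drifts at v_d = |E×B|/B² = E/B, independent of charge and mass.
v_d = 360/0.086 = 4200 m/s.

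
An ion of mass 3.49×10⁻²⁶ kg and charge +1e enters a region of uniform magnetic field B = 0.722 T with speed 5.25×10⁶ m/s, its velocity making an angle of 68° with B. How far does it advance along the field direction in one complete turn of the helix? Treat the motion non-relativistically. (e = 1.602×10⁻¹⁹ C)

p ≈ 3.73 m

v∥ = v cosθ = 5.25×10⁶·cos68° ≈ 1.967×10⁶ m/s.
T = 2πm/(|q|B) = 2π(3.49×10⁻²⁶)/((1.602×10⁻¹⁹)(0.722)) ≈ 1.896×10⁻⁶ s.
pitch = v∥ T = (1.967×10⁶)(1.896×10⁻⁶) ≈ 3.73 m.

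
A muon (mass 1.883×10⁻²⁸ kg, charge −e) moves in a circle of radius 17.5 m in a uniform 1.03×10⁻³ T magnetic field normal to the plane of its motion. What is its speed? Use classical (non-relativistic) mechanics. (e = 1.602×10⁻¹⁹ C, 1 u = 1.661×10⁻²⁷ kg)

From |q|vB = mv²/r, v = |q|Br/m.
v = (1.602×10⁻¹⁹)(1.03×10⁻³)(17.5)/1.883×10⁻²⁸ ≈ 1.53×10⁷ m/s.

v ≈ 1.53×10⁷ m/s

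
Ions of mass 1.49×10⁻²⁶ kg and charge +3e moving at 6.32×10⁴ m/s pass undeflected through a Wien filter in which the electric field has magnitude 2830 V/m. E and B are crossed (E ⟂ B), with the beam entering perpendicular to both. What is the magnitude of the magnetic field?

Balance of forces in the selector: qE = qvB ⇒ B = E/v.
B = 2830/6.32×10⁴ = 0.0448 T.

B = 0.0448 T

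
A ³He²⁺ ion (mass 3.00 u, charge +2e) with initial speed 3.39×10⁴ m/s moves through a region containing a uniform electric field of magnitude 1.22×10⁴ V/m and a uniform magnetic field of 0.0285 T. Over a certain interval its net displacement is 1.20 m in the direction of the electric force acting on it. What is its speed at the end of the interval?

v_f ≈ 1.37×10⁶ m/s

B does no work; ΔKE = |q|E d.
½mv_f² = ½mv₀² + |q|Ed = ½(4.983×10⁻²⁷)(3.39×10⁴)² + (3.204×10⁻¹⁹)(1.22×10⁴)(1.20) ≈ 2.863×10⁻¹⁸ J + 4.691×10⁻¹⁵ J ≈ 4.694×10⁻¹⁵ J.
v_f = √(2·4.694×10⁻¹⁵/4.983×10⁻²⁷) ≈ 1.37×10⁶ m/s.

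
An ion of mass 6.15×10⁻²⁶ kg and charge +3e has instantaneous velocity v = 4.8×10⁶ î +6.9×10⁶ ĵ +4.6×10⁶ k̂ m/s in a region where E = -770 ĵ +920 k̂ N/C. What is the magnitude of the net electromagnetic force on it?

Only an electric field acts, so F = qE = (4.806×10⁻¹⁹ C)·(0, -770, 920) = (0, -3.70×10⁻¹⁶, 4.42×10⁻¹⁶) N.
|F| = 5.77×10⁻¹⁶ N.

|F| ≈ 5.77×10⁻¹⁶ N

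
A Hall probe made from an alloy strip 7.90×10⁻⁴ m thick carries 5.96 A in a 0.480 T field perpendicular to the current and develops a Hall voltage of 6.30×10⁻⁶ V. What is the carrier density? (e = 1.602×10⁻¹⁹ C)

n ≈ 3.59×10²⁷ m⁻³

From V_H = IB/(n e t), n = IB/(V_H e t).
n = (5.96)(0.480)/((6.30×10⁻⁶)(1.602×10⁻¹⁹)(7.90×10⁻⁴)) ≈ 3.59×10²⁷ m⁻³.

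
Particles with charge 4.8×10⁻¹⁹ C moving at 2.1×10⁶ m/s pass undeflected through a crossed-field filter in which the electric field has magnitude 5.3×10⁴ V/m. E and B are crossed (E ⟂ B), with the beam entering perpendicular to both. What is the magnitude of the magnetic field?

B = 0.025 T

Balance of forces in the selector: qE = qvB ⇒ B = E/v.
B = 5.3×10⁴/2.1×10⁶ = 0.025 T.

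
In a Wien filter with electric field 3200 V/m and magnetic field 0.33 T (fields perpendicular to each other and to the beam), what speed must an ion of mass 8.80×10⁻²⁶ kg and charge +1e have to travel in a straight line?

For undeflected motion the electric and magnetic forces balance: qE = qvB.
v = E/B = 3200/0.33 = 9700 m/s.

v = 9700 m/s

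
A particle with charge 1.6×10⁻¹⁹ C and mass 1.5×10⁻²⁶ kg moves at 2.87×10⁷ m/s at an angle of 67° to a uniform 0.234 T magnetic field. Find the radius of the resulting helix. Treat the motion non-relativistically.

r ≈ 10.6 m

v⊥ = v sinθ = 2.87×10⁷·sin67° ≈ 2.642×10⁷ m/s.
r = m v⊥/(|q|B) = (1.5×10⁻²⁶)(2.642×10⁷)/((1.6×10⁻¹⁹)(0.234)) ≈ 10.6 m.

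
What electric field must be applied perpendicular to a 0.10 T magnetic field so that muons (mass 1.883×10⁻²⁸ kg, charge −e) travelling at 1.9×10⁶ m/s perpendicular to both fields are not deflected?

For straight-line motion qE = qvB, so E = vB.
E = 1.9×10⁶ × 0.10 = 1.9×10⁵ V/m.

E = 1.9×10⁵ V/m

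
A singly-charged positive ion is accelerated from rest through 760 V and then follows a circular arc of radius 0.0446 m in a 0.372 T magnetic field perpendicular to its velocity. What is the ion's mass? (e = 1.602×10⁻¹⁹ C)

Combine |q|V = ½mv² and r = mv/(|q|B): eliminate v to get m = qB²r²/(2V).
m = (1.602×10⁻¹⁹)(0.372)²(0.0446)²/(2·760) ≈ 2.90×10⁻²⁶ kg.

m ≈ 2.90×10⁻²⁶ kg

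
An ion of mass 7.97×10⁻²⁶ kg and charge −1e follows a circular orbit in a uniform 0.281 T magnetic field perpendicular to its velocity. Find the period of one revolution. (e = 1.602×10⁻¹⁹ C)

The cyclotron period depends only on m, q, B: T = 2πm/(|q|B).
T = 2π(7.97×10⁻²⁶)/((1.602×10⁻¹⁹)(0.281)) ≈ 1.11×10⁻⁵ s.

T ≈ 1.11×10⁻⁵ s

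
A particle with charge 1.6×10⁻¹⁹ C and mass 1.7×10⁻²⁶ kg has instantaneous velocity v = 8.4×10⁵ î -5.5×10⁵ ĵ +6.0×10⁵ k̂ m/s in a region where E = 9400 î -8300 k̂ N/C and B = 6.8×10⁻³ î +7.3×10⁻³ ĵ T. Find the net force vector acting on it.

F ≈ (8.03×10⁻¹⁶, 6.53×10⁻¹⁶, 2.52×10⁻¹⁶) N

v×B = (-4380, 4080, 9870) N/C.
E + v×B = (5020, 4080, 1570) N/C.
F = q(E + v×B) = (1.6×10⁻¹⁹ C)·(5020, 4080, 1570) = (8.03×10⁻¹⁶, 6.53×10⁻¹⁶, 2.52×10⁻¹⁶) N.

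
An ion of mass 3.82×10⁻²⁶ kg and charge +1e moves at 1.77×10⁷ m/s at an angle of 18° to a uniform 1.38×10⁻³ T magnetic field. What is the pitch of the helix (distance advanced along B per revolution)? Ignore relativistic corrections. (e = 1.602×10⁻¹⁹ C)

v∥ = v cosθ = 1.77×10⁷·cos18° ≈ 1.683×10⁷ m/s.
T = 2πm/(|q|B) = 2π(3.82×10⁻²⁶)/((1.602×10⁻¹⁹)(1.38×10⁻³)) ≈ 1.086×10⁻³ s.
pitch = v∥ T = (1.683×10⁷)(1.086×10⁻³) ≈ 1.83×10⁴ m.

p ≈ 1.83×10⁴ m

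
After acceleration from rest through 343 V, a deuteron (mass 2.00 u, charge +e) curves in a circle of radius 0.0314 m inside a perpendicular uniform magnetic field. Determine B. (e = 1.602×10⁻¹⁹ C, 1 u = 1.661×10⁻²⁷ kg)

B ≈ 0.120 T

v = √(2|q|V/m) = √(2·1.602×10⁻¹⁹·343/3.322×10⁻²⁷) ≈ 1.819×10⁵ m/s.
B = mv/(|q|r) = (3.322×10⁻²⁷)(1.819×10⁵)/((1.602×10⁻¹⁹)(0.0314)) ≈ 0.120 T.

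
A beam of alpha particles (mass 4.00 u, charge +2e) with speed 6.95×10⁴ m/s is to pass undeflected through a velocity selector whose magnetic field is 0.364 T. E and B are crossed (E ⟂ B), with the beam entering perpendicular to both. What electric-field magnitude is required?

E = 2.53×10⁴ V/m

For straight-line motion qE = qvB, so E = vB.
E = 6.95×10⁴ × 0.364 = 2.53×10⁴ V/m.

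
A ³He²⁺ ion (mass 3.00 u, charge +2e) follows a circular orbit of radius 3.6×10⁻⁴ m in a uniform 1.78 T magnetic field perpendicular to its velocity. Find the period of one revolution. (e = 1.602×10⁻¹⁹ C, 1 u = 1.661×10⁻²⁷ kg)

The cyclotron period depends only on m, q, B: T = 2πm/(|q|B).
T = 2π(4.983×10⁻²⁷)/((3.204×10⁻¹⁹)(1.78)) ≈ 5.49×10⁻⁸ s.

T ≈ 5.49×10⁻⁸ s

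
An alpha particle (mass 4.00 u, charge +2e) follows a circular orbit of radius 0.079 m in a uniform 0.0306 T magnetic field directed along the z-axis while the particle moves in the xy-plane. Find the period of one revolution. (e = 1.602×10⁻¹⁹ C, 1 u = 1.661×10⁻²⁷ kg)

The cyclotron period depends only on m, q, B: T = 2πm/(|q|B).
T = 2π(6.644×10⁻²⁷)/((3.204×10⁻¹⁹)(0.0306)) ≈ 4.26×10⁻⁶ s.

T ≈ 4.26×10⁻⁶ s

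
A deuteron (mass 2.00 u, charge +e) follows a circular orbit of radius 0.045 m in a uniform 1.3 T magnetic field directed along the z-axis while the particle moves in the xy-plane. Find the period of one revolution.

T ≈ 1.0×10⁻⁷ s

The cyclotron period depends only on m, q, B: T = 2πm/(|q|B).
T = 2π(3.322×10⁻²⁷)/((1.602×10⁻¹⁹)(1.3)) ≈ 1.0×10⁻⁷ s.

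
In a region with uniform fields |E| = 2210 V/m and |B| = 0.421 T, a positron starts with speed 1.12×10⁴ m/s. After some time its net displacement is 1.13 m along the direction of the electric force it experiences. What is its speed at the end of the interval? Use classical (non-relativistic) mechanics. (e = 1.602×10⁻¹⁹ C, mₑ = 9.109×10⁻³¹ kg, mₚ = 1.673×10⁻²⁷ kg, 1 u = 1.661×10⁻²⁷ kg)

B does no work; ΔKE = |q|E d.
½mv_f² = ½mv₀² + |q|Ed = ½(9.109×10⁻³¹)(1.12×10⁴)² + (1.602×10⁻¹⁹)(2210)(1.13) ≈ 5.713×10⁻²³ J + 4.001×10⁻¹⁶ J ≈ 4.001×10⁻¹⁶ J.
v_f = √(2·4.001×10⁻¹⁶/9.109×10⁻³¹) ≈ 2.96×10⁷ m/s.

v_f ≈ 2.96×10⁷ m/s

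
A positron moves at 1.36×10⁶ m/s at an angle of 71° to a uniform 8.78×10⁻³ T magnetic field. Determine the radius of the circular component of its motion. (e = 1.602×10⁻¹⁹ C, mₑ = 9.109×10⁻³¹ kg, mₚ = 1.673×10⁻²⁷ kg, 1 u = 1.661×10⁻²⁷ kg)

v⊥ = v sinθ = 1.36×10⁶·sin71° ≈ 1.286×10⁶ m/s.
r = m v⊥/(|q|B) = (9.109×10⁻³¹)(1.286×10⁶)/((1.602×10⁻¹⁹)(8.78×10⁻³)) ≈ 8.33×10⁻⁴ m.

r ≈ 8.33×10⁻⁴ m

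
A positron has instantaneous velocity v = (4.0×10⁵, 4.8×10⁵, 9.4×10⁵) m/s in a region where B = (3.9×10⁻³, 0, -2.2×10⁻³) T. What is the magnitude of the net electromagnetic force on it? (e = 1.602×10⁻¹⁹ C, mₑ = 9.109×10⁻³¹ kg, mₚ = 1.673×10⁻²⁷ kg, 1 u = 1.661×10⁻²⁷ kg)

v×B = (-1060, 4550, -1870) N/C.
F = q v×B = (1.602×10⁻¹⁹ C)·(-1060, 4550, -1870) = (-1.69×10⁻¹⁶, 7.28×10⁻¹⁶, -3.00×10⁻¹⁶) N.
|F| = 8.06×10⁻¹⁶ N.

|F| ≈ 8.06×10⁻¹⁶ N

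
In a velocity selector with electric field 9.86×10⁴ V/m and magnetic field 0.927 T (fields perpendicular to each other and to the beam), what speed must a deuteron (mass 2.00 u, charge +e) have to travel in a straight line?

v = 1.06×10⁵ m/s

Zero net Lorentz force requires |qE| = |q v×B|, i.e. E = vB.
v = E/B = 9.86×10⁴/0.927 = 1.06×10⁵ m/s.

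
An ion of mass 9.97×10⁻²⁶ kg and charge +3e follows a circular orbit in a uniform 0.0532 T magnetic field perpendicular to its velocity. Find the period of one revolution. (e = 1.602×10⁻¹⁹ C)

The cyclotron period depends only on m, q, B: T = 2πm/(|q|B).
T = 2π(9.97×10⁻²⁶)/((4.806×10⁻¹⁹)(0.0532)) ≈ 2.45×10⁻⁵ s.

T ≈ 2.45×10⁻⁵ s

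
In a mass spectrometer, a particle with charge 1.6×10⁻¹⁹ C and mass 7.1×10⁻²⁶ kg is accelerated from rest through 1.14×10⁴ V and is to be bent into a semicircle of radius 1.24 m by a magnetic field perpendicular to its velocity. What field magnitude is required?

v = √(2|q|V/m) = √(2·1.6×10⁻¹⁹·1.14×10⁴/7.1×10⁻²⁶) ≈ 2.267×10⁵ m/s.
B = mv/(|q|r) = (7.1×10⁻²⁶)(2.267×10⁵)/((1.6×10⁻¹⁹)(1.24)) ≈ 0.0811 T.

B ≈ 0.0811 T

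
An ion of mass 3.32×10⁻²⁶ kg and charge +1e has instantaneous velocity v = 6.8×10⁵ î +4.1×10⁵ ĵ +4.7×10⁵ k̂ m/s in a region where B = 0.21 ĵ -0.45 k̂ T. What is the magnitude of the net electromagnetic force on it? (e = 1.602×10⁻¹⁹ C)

|F| ≈ 7.06×10⁻¹⁴ N

v×B = (-2.83×10⁵, 3.06×10⁵, 1.43×10⁵) N/C.
F = q v×B = (1.602×10⁻¹⁹ C)·(-2.83×10⁵, 3.06×10⁵, 1.43×10⁵) = (-4.54×10⁻¹⁴, 4.90×10⁻¹⁴, 2.29×10⁻¹⁴) N.
|F| = 7.06×10⁻¹⁴ N.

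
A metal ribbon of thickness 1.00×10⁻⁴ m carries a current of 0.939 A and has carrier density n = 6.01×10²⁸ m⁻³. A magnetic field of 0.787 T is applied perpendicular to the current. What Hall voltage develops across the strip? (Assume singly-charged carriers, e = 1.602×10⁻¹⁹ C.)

V_H ≈ 7.68×10⁻⁷ V

V_H = IB/(n e t).
V_H = (0.939)(0.787)/((6.01×10²⁸)(1.602×10⁻¹⁹)(1.00×10⁻⁴)) ≈ 7.68×10⁻⁷ V.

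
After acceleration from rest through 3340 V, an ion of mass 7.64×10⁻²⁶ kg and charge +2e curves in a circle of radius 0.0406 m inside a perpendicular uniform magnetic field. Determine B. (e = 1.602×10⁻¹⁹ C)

B ≈ 0.983 T

v = √(2|q|V/m) = √(2·3.204×10⁻¹⁹·3340/7.64×10⁻²⁶) ≈ 1.674×10⁵ m/s.
B = mv/(|q|r) = (7.64×10⁻²⁶)(1.674×10⁵)/((3.204×10⁻¹⁹)(0.0406)) ≈ 0.983 T.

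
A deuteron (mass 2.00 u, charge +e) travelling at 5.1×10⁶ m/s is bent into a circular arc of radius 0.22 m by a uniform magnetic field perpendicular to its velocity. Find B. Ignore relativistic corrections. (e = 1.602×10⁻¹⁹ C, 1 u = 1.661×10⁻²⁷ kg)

From |q|vB = mv²/r, B = mv/(|q|r).
B = (3.322×10⁻²⁷)(5.1×10⁶)/((1.602×10⁻¹⁹)(0.22)) ≈ 0.48 T.

B ≈ 0.48 T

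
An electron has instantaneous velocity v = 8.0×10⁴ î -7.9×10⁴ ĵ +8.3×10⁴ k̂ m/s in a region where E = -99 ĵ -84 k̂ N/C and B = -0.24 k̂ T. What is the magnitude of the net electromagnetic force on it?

v×B = (1.90×10⁴, 1.92×10⁴, 0) N/C.
E + v×B = (1.90×10⁴, 1.91×10⁴, -84.0) N/C.
F = q(E + v×B) = (−1.602×10⁻¹⁹ C)·(1.90×10⁴, 1.91×10⁴, -84.0) = (-3.04×10⁻¹⁵, -3.06×10⁻¹⁵, 1.35×10⁻¹⁷) N.
|F| = 4.31×10⁻¹⁵ N.

|F| ≈ 4.31×10⁻¹⁵ N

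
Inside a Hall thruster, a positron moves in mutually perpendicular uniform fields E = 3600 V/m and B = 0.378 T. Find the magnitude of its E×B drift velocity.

The steady drift has the magnetic force balancing the electric force, so v_d = E/B.
v_d = 3600/0.378 = 9520 m/s.

v_d ≈ 9520 m/s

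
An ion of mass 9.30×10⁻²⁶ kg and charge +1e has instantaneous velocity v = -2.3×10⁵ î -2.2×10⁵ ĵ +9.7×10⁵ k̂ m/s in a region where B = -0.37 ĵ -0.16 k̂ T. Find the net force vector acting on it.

F ≈ (6.31×10⁻¹⁴, -5.90×10⁻¹⁵, 1.36×10⁻¹⁴) N

v×B = (3.94×10⁵, -3.68×10⁴, 8.51×10⁴) N/C.
F = q v×B = (1.602×10⁻¹⁹ C)·(3.94×10⁵, -3.68×10⁴, 8.51×10⁴) = (6.31×10⁻¹⁴, -5.90×10⁻¹⁵, 1.36×10⁻¹⁴) N.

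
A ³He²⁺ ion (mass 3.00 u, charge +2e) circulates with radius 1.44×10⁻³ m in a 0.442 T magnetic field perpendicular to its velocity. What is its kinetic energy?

v = |q|Br/m, then KE = ½mv² = (qBr)²/(2m).
v = (3.204×10⁻¹⁹)(0.442)(1.44×10⁻³)/4.983×10⁻²⁷ ≈ 4.092×10⁴ m/s.
KE = ½(4.983×10⁻²⁷)(4.092×10⁴)² ≈ 4.17×10⁻¹⁸ J = 26.0 eV.

KE ≈ 26.0 eV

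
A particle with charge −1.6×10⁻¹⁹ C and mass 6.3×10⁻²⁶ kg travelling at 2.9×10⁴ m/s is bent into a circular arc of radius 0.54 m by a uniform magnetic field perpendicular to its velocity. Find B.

B ≈ 0.021 T

From |q|vB = mv²/r, B = mv/(|q|r).
B = (6.3×10⁻²⁶)(2.9×10⁴)/((1.6×10⁻¹⁹)(0.54)) ≈ 0.021 T.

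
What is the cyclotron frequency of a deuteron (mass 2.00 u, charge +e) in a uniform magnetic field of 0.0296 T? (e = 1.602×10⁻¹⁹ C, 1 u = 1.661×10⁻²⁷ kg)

f ≈ 2.27×10⁵ Hz

f = |q|B/(2πm).
f = (1.602×10⁻¹⁹)(0.0296)/(2π·3.322×10⁻²⁷) ≈ 2.27×10⁵ Hz.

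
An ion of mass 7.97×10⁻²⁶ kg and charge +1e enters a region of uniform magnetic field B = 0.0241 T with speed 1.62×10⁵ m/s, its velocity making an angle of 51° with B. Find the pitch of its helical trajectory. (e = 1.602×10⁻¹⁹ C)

v∥ = v cosθ = 1.62×10⁵·cos51° ≈ 1.019×10⁵ m/s.
T = 2πm/(|q|B) = 2π(7.97×10⁻²⁶)/((1.602×10⁻¹⁹)(0.0241)) ≈ 1.297×10⁻⁴ s.
pitch = v∥ T = (1.019×10⁵)(1.297×10⁻⁴) ≈ 13.2 m.

p ≈ 13.2 m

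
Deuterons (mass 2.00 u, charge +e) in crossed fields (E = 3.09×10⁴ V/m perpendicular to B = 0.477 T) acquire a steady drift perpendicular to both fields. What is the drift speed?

The E×B drift speed is v_d = E/B.
v_d = 3.09×10⁴/0.477 = 6.48×10⁴ m/s.

v_d ≈ 6.48×10⁴ m/s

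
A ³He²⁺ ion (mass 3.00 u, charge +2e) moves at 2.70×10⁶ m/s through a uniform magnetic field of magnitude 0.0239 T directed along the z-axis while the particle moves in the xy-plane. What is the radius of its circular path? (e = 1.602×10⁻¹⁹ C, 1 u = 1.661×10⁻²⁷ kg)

The magnetic force provides the centripetal force: |q|vB = mv²/r.
r = mv/(|q|B) = (4.983×10⁻²⁷)(2.70×10⁶)/((3.204×10⁻¹⁹)(0.0239)) ≈ 1.76 m.

r ≈ 1.76 m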